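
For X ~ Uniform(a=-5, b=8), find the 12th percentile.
-3.4400

We have X ~ Uniform(a=-5, b=8).

We want to find x such that P(X ≤ x) = 0.12.

This is the 12th percentile, which means 12% of values fall below this point.

Using the inverse CDF (quantile function):
x = F⁻¹(0.12) = -3.4400

Verification: P(X ≤ -3.4400) = 0.12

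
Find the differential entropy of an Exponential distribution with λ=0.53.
1.6349 nats

We have X ~ Exponential(λ=0.53).

The differential entropy measures the uncertainty or information content of the distribution.

For an Exponential distribution with λ=0.53:
h(X) = 1.6349 nats

(In bits, this would be 2.3586 bits.)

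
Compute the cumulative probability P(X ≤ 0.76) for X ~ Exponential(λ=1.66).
0.716799

We have X ~ Exponential(λ=1.66).

The CDF gives us P(X ≤ k).

Using the CDF:
P(X ≤ 0.76) = 0.716799

This means there's approximately a 71.7% chance that X is at most 0.76.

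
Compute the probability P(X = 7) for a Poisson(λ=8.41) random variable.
0.131439

We have X ~ Poisson(λ=8.41).

For a Poisson distribution, the PMF gives us the probability of each outcome.

Using the PMF formula:
P(X = 7) = 0.131439

Rounded to 4 decimal places: 0.1314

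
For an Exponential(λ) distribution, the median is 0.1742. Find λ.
λ = 3.9790

For X ~ Exponential(λ), the CDF is F(x) = 1 - e^(-λx).
The median m satisfies F(m) = 0.5:
1 - e^(-λm) = 0.5
e^(-λm) = 0.5
λm = ln(2)
m = ln(2) / λ

Given m = 0.1742:
λ = ln(2) / 0.1742 = 0.693147 / 0.1742 = 3.9790

Verification: ln(2) / 3.9790 = 0.1742 ✓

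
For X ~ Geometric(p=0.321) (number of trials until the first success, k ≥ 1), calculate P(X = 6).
0.046329

We have X ~ Geometric(p=0.321) (number of trials until the first success, k ≥ 1).

For a Geometric distribution, the PMF gives us the probability of each outcome.

Using the PMF formula:
P(X = 6) = 0.046329

Rounded to 4 decimal places: 0.0463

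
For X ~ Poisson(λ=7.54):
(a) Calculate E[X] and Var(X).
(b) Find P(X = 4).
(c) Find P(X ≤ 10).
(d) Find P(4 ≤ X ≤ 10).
(a) E[X] = 7.5400, Var(X) = 7.5400
(b) P(X = 4) = 0.071564
(c) P(X ≤ 10) = 0.858782
(d) P(4 ≤ X ≤ 10) = 0.801173

We have X ~ Poisson(λ=7.54).

(a) Moments:
E[X] = 7.5400
Var(X) = 7.5400
σ = √Var(X) = 2.7459

(b) Point probability using PMF:
P(X = 4) = 0.071564

(c) Cumulative probability using CDF:
P(X ≤ 10) = F(10) = 0.858782

(d) Range probability:
P(4 ≤ X ≤ 10) = P(X ≤ 10) - P(X ≤ 3)
                   = F(10) - F(3)
                   = 0.858782 - 0.057608
                   = 0.801173

This means approximately 80.1% of outcomes fall in the interval [4, 10].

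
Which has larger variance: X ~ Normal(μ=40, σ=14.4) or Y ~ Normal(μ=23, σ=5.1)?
X has larger variance (207.3600 > 26.0100)

Compute the variance for each distribution:

X ~ Normal(μ=40, σ=14.4):
Var(X) = 207.3600

Y ~ Normal(μ=23, σ=5.1):
Var(Y) = 26.0100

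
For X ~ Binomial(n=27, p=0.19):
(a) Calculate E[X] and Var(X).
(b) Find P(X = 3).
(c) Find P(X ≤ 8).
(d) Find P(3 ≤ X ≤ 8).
(a) E[X] = 5.1300, Var(X) = 4.1553
(b) P(X = 3) = 0.127652
(c) P(X ≤ 8) = 0.944126
(d) P(3 ≤ X ≤ 8) = 0.854025

We have X ~ Binomial(n=27, p=0.19).

(a) Moments:
E[X] = 5.1300
Var(X) = 4.1553
σ = √Var(X) = 2.0385

(b) Point probability using PMF:
P(X = 3) = 0.127652

(c) Cumulative probability using CDF:
P(X ≤ 8) = F(8) = 0.944126

(d) Range probability:
P(3 ≤ X ≤ 8) = P(X ≤ 8) - P(X ≤ 2)
                   = F(8) - F(2)
                   = 0.944126 - 0.090101
                   = 0.854025

This means approximately 85.4% of outcomes fall in the interval [3, 8].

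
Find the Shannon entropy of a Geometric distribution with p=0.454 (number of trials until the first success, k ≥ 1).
1.5174 nats

We have X ~ Geometric(p=0.454) (number of trials until the first success, k ≥ 1).

The Shannon entropy measures the uncertainty or information content of the distribution.

For a Geometric distribution with p=0.454 (number of trials until the first success, k ≥ 1):
H(X) = 1.5174 nats

(In bits, this would be 2.1892 bits.)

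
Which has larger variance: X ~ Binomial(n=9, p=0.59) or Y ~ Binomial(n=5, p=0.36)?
X has larger variance (2.1771 > 1.1520)

Compute the variance for each distribution:

X ~ Binomial(n=9, p=0.59):
Var(X) = 2.1771

Y ~ Binomial(n=5, p=0.36):
Var(Y) = 1.1520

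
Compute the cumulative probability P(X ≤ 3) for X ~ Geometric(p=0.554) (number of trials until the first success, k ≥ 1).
0.911283

We have X ~ Geometric(p=0.554) (number of trials until the first success, k ≥ 1).

The CDF gives us P(X ≤ k).

Using the CDF:
P(X ≤ 3) = 0.911283

This means there's approximately a 91.1% chance that X is at most 3.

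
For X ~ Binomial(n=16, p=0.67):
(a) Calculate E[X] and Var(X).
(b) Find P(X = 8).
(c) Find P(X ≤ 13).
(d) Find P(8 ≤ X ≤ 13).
(a) E[X] = 10.7200, Var(X) = 3.5376
(b) P(X = 8) = 0.073500
(c) P(X ≤ 13) = 0.937355
(d) P(8 ≤ X ≤ 13) = 0.890386

We have X ~ Binomial(n=16, p=0.67).

(a) Moments:
E[X] = 10.7200
Var(X) = 3.5376
σ = √Var(X) = 1.8809

(b) Point probability using PMF:
P(X = 8) = 0.073500

(c) Cumulative probability using CDF:
P(X ≤ 13) = F(13) = 0.937355

(d) Range probability:
P(8 ≤ X ≤ 13) = P(X ≤ 13) - P(X ≤ 7)
                   = F(13) - F(7)
                   = 0.937355 - 0.046969
                   = 0.890386

This means approximately 89.0% of outcomes fall in the interval [8, 13].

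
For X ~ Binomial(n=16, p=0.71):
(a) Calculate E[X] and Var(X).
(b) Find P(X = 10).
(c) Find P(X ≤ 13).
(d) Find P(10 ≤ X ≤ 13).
(a) E[X] = 11.3600, Var(X) = 3.2944
(b) P(X = 10) = 0.155058
(c) P(X ≤ 13) = 0.885096
(d) P(10 ≤ X ≤ 13) = 0.732487

We have X ~ Binomial(n=16, p=0.71).

(a) Moments:
E[X] = 11.3600
Var(X) = 3.2944
σ = √Var(X) = 1.8150

(b) Point probability using PMF:
P(X = 10) = 0.155058

(c) Cumulative probability using CDF:
P(X ≤ 13) = F(13) = 0.885096

(d) Range probability:
P(10 ≤ X ≤ 13) = P(X ≤ 13) - P(X ≤ 9)
                   = F(13) - F(9)
                   = 0.885096 - 0.152609
                   = 0.732487

This means approximately 73.2% of outcomes fall in the interval [10, 13].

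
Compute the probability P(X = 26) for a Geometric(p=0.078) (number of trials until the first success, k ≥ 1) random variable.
0.010242

We have X ~ Geometric(p=0.078) (number of trials until the first success, k ≥ 1).

For a Geometric distribution, the PMF gives us the probability of each outcome.

Using the PMF formula:
P(X = 26) = 0.010242

Rounded to 4 decimal places: 0.0102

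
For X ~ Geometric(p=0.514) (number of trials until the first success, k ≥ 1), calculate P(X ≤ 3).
0.885209

We have X ~ Geometric(p=0.514) (number of trials until the first success, k ≥ 1).

The CDF gives us P(X ≤ k).

Using the CDF:
P(X ≤ 3) = 0.885209

This means there's approximately a 88.5% chance that X is at most 3.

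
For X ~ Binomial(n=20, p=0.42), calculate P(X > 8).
0.477105

We have X ~ Binomial(n=20, p=0.42).

P(X > 8) = 1 - P(X ≤ 8)
                = 1 - F(8)
                = 1 - 0.522895
                = 0.477105

So there's approximately a 47.7% chance that X exceeds 8.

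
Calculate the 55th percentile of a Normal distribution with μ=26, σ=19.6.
28.4630

We have X ~ Normal(μ=26, σ=19.6).

We want to find x such that P(X ≤ x) = 0.55.

This is the 55th percentile, which means 55% of values fall below this point.

Using the inverse CDF (quantile function):
x = F⁻¹(0.55) = 28.4630

Verification: P(X ≤ 28.4630) = 0.55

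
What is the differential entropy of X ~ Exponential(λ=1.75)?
0.4404 nats

We have X ~ Exponential(λ=1.75).

The differential entropy measures the uncertainty or information content of the distribution.

For an Exponential distribution with λ=1.75:
h(X) = 0.4404 nats

(In bits, this would be 0.6353 bits.)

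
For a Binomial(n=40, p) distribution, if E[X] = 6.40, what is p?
p = 0.16

For a Binomial(n, p) distribution:
E[X] = n × p

Given n = 40 and E[X] = 6.40:
6.40 = 40 × p
p = 6.40 / 40 = 0.16

Verification: Binomial(40, 0.16) has E[X] = 6.40 ✓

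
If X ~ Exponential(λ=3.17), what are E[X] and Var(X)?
E[X] = 0.3155, Var(X) = 0.0995

We have X ~ Exponential(λ=3.17).

For an Exponential distribution with λ=3.17:

Expected value:
E[X] = 0.3155

Variance:
Var(X) = 0.0995

Standard deviation:
σ = √Var(X) = 0.3155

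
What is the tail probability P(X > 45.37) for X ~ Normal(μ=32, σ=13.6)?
0.162782

We have X ~ Normal(μ=32, σ=13.6).

P(X > 45.37) = 1 - P(X ≤ 45.37)
                = 1 - F(45.37)
                = 1 - 0.837218
                = 0.162782

So there's approximately a 16.3% chance that X exceeds 45.37.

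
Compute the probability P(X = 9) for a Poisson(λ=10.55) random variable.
0.116870

We have X ~ Poisson(λ=10.55).

For a Poisson distribution, the PMF gives us the probability of each outcome.

Using the PMF formula:
P(X = 9) = 0.116870

Rounded to 4 decimal places: 0.1169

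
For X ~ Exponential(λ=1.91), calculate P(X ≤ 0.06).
0.108277

We have X ~ Exponential(λ=1.91).

The CDF gives us P(X ≤ k).

Using the CDF:
P(X ≤ 0.06) = 0.108277

This means there's approximately a 10.8% chance that X is at most 0.06.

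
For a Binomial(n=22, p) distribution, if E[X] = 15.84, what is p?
p = 0.72

For a Binomial(n, p) distribution:
E[X] = n × p

Given n = 22 and E[X] = 15.84:
15.84 = 22 × p
p = 15.84 / 22 = 0.72

Verification: Binomial(22, 0.72) has E[X] = 15.84 ✓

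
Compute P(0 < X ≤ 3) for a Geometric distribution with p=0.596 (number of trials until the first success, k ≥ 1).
0.934061

We have X ~ Geometric(p=0.596) (number of trials until the first success, k ≥ 1).

To find P(0 < X ≤ 3), we use:
P(0 < X ≤ 3) = P(X ≤ 3) - P(X ≤ 0)
                 = F(3) - F(0)
                 = 0.934061 - 0.000000
                 = 0.934061

So there's approximately a 93.4% chance that X falls in this range.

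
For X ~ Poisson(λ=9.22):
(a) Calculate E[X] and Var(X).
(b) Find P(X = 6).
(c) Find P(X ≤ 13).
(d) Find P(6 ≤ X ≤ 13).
(a) E[X] = 9.2200, Var(X) = 9.2200
(b) P(X = 6) = 0.084500
(c) P(X ≤ 13) = 0.914522
(d) P(6 ≤ X ≤ 13) = 0.811553

We have X ~ Poisson(λ=9.22).

(a) Moments:
E[X] = 9.2200
Var(X) = 9.2200
σ = √Var(X) = 3.0364

(b) Point probability using PMF:
P(X = 6) = 0.084500

(c) Cumulative probability using CDF:
P(X ≤ 13) = F(13) = 0.914522

(d) Range probability:
P(6 ≤ X ≤ 13) = P(X ≤ 13) - P(X ≤ 5)
                   = F(13) - F(5)
                   = 0.914522 - 0.102969
                   = 0.811553

This means approximately 81.2% of outcomes fall in the interval [6, 13].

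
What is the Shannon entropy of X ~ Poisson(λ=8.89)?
2.5014 nats

We have X ~ Poisson(λ=8.89).

The Shannon entropy measures the uncertainty or information content of the distribution.

For a Poisson distribution with λ=8.89:
H(X) = 2.5014 nats

(In bits, this would be 3.6087 bits.)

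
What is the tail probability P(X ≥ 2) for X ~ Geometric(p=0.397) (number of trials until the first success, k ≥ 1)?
0.603000

We have X ~ Geometric(p=0.397) (number of trials until the first success, k ≥ 1).

For discrete distributions, P(X ≥ 2) = 1 - P(X ≤ 1).

P(X ≤ 1) = 0.397000
P(X ≥ 2) = 1 - 0.397000 = 0.603000

So there's approximately a 60.3% chance that X is at least 2.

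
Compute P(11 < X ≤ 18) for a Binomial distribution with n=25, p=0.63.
0.832939

We have X ~ Binomial(n=25, p=0.63).

To find P(11 < X ≤ 18), we use:
P(11 < X ≤ 18) = P(X ≤ 18) - P(X ≤ 11)
                 = F(18) - F(11)
                 = 0.874169 - 0.041230
                 = 0.832939

So there's approximately a 83.3% chance that X falls in this range.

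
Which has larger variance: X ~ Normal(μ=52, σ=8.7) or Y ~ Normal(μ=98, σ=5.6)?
X has larger variance (75.6900 > 31.3600)

Compute the variance for each distribution:

X ~ Normal(μ=52, σ=8.7):
Var(X) = 75.6900

Y ~ Normal(μ=98, σ=5.6):
Var(Y) = 31.3600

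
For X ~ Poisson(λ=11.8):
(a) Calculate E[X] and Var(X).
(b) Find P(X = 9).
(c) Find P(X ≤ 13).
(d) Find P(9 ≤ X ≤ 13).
(a) E[X] = 11.8000, Var(X) = 11.8000
(b) P(X = 9) = 0.091728
(c) P(X ≤ 13) = 0.702462
(d) P(9 ≤ X ≤ 13) = 0.533888

We have X ~ Poisson(λ=11.8).

(a) Moments:
E[X] = 11.8000
Var(X) = 11.8000
σ = √Var(X) = 3.4351

(b) Point probability using PMF:
P(X = 9) = 0.091728

(c) Cumulative probability using CDF:
P(X ≤ 13) = F(13) = 0.702462

(d) Range probability:
P(9 ≤ X ≤ 13) = P(X ≤ 13) - P(X ≤ 8)
                   = F(13) - F(8)
                   = 0.702462 - 0.168574
                   = 0.533888

This means approximately 53.4% of outcomes fall in the interval [9, 13].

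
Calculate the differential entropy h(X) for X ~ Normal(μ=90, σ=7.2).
3.3930 nats

We have X ~ Normal(μ=90, σ=7.2).

The differential entropy measures the uncertainty or information content of the distribution.

For a Normal distribution with μ=90, σ=7.2:
h(X) = 3.3930 nats

(In bits, this would be 4.8951 bits.)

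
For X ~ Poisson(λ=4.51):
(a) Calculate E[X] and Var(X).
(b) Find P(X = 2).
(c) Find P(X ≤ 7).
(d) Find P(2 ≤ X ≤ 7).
(a) E[X] = 4.5100, Var(X) = 4.5100
(b) P(X = 2) = 0.111855
(c) P(X ≤ 7) = 0.912588
(d) P(2 ≤ X ≤ 7) = 0.851986

We have X ~ Poisson(λ=4.51).

(a) Moments:
E[X] = 4.5100
Var(X) = 4.5100
σ = √Var(X) = 2.1237

(b) Point probability using PMF:
P(X = 2) = 0.111855

(c) Cumulative probability using CDF:
P(X ≤ 7) = F(7) = 0.912588

(d) Range probability:
P(2 ≤ X ≤ 7) = P(X ≤ 7) - P(X ≤ 1)
                   = F(7) - F(1)
                   = 0.912588 - 0.060602
                   = 0.851986

This means approximately 85.2% of outcomes fall in the interval [2, 7].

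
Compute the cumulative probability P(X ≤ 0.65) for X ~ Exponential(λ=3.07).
0.864054

We have X ~ Exponential(λ=3.07).

The CDF gives us P(X ≤ k).

Using the CDF:
P(X ≤ 0.65) = 0.864054

This means there's approximately a 86.4% chance that X is at most 0.65.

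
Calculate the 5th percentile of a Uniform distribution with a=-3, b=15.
-2.1000

We have X ~ Uniform(a=-3, b=15).

We want to find x such that P(X ≤ x) = 0.05.

This is the 5th percentile, which means 5% of values fall below this point.

Using the inverse CDF (quantile function):
x = F⁻¹(0.05) = -2.1000

Verification: P(X ≤ -2.1000) = 0.05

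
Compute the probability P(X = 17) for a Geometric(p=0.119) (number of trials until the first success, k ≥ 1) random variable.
0.015673

We have X ~ Geometric(p=0.119) (number of trials until the first success, k ≥ 1).

For a Geometric distribution, the PMF gives us the probability of each outcome.

Using the PMF formula:
P(X = 17) = 0.015673

Rounded to 4 decimal places: 0.0157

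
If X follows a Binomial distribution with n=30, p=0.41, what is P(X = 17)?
0.032863

We have X ~ Binomial(n=30, p=0.41).

For a Binomial distribution, the PMF gives us the probability of each outcome.

Using the PMF formula:
P(X = 17) = 0.032863

Rounded to 4 decimal places: 0.0329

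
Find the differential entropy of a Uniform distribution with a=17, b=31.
2.6391 nats

We have X ~ Uniform(a=17, b=31).

The differential entropy measures the uncertainty or information content of the distribution.

For a Uniform distribution with a=17, b=31:
h(X) = 2.6391 nats

(In bits, this would be 3.8074 bits.)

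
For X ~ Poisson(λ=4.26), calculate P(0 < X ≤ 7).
0.917736

We have X ~ Poisson(λ=4.26).

To find P(0 < X ≤ 7), we use:
P(0 < X ≤ 7) = P(X ≤ 7) - P(X ≤ 0)
                 = F(7) - F(0)
                 = 0.931859 - 0.014122
                 = 0.917736

So there's approximately a 91.8% chance that X falls in this range.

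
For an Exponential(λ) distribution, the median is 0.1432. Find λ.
λ = 4.8404

For X ~ Exponential(λ), the CDF is F(x) = 1 - e^(-λx).
The median m satisfies F(m) = 0.5:
1 - e^(-λm) = 0.5
e^(-λm) = 0.5
λm = ln(2)
m = ln(2) / λ

Given m = 0.1432:
λ = ln(2) / 0.1432 = 0.693147 / 0.1432 = 4.8404

Verification: ln(2) / 4.8404 = 0.1432 ✓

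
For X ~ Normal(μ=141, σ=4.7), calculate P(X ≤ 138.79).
0.319102

We have X ~ Normal(μ=141, σ=4.7).

The CDF gives us P(X ≤ k).

Using the CDF:
P(X ≤ 138.79) = 0.319102

This means there's approximately a 31.9% chance that X is at most 138.79.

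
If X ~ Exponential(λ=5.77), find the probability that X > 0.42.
0.088620

We have X ~ Exponential(λ=5.77).

P(X > 0.42) = 1 - P(X ≤ 0.42)
                = 1 - F(0.42)
                = 1 - 0.911380
                = 0.088620

So there's approximately a 8.9% chance that X exceeds 0.42.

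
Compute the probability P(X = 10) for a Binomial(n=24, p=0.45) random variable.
0.154788

We have X ~ Binomial(n=24, p=0.45).

For a Binomial distribution, the PMF gives us the probability of each outcome.

Using the PMF formula:
P(X = 10) = 0.154788

Rounded to 4 decimal places: 0.1548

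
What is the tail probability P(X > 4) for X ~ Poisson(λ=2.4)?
0.095869

We have X ~ Poisson(λ=2.4).

P(X > 4) = 1 - P(X ≤ 4)
                = 1 - F(4)
                = 1 - 0.904131
                = 0.095869

So there's approximately a 9.6% chance that X exceeds 4.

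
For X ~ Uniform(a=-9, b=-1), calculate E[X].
-5.0000

We have X ~ Uniform(a=-9, b=-1).

For a Uniform distribution with a=-9, b=-1:
E[X] = -5.0000

This is the expected (average) value of X.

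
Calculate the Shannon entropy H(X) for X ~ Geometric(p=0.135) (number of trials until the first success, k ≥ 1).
2.9317 nats

We have X ~ Geometric(p=0.135) (number of trials until the first success, k ≥ 1).

The Shannon entropy measures the uncertainty or information content of the distribution.

For a Geometric distribution with p=0.135 (number of trials until the first success, k ≥ 1):
H(X) = 2.9317 nats

(In bits, this would be 4.2296 bits.)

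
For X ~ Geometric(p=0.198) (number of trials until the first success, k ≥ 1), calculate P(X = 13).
0.014020

We have X ~ Geometric(p=0.198) (number of trials until the first success, k ≥ 1).

For a Geometric distribution, the PMF gives us the probability of each outcome.

Using the PMF formula:
P(X = 13) = 0.014020

Rounded to 4 decimal places: 0.0140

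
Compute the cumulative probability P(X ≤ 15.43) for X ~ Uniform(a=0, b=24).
0.642917

We have X ~ Uniform(a=0, b=24).

The CDF gives us P(X ≤ k).

Using the CDF:
P(X ≤ 15.43) = 0.642917

This means there's approximately a 64.3% chance that X is at most 15.43.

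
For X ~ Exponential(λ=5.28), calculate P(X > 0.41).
0.114773

We have X ~ Exponential(λ=5.28).

P(X > 0.41) = 1 - P(X ≤ 0.41)
                = 1 - F(0.41)
                = 1 - 0.885227
                = 0.114773

So there's approximately a 11.5% chance that X exceeds 0.41.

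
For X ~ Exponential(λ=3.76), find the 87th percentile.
0.5426

We have X ~ Exponential(λ=3.76).

We want to find x such that P(X ≤ x) = 0.87.

This is the 87th percentile, which means 87% of values fall below this point.

Using the inverse CDF (quantile function):
x = F⁻¹(0.87) = 0.5426

Verification: P(X ≤ 0.5426) = 0.87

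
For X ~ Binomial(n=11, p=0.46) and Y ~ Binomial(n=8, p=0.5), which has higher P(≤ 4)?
Y has higher probability (P(Y ≤ 4) = 0.6367 > P(X ≤ 4) = 0.3712)

Compute P(≤ 4) for each distribution:

X ~ Binomial(n=11, p=0.46):
P(X ≤ 4) = 0.3712

Y ~ Binomial(n=8, p=0.5):
P(Y ≤ 4) = 0.6367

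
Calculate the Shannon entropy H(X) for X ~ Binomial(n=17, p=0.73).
2.0166 nats

We have X ~ Binomial(n=17, p=0.73).

The Shannon entropy measures the uncertainty or information content of the distribution.

For a Binomial distribution with n=17, p=0.73:
H(X) = 2.0166 nats

(In bits, this would be 2.9094 bits.)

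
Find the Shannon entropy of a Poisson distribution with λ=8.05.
2.4506 nats

We have X ~ Poisson(λ=8.05).

The Shannon entropy measures the uncertainty or information content of the distribution.

For a Poisson distribution with λ=8.05:
H(X) = 2.4506 nats

(In bits, this would be 3.5355 bits.)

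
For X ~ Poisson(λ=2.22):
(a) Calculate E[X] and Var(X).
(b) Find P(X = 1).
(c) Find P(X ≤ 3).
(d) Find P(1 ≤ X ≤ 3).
(a) E[X] = 2.2200, Var(X) = 2.2200
(b) P(X = 1) = 0.241112
(c) P(X ≤ 3) = 0.815405
(d) P(1 ≤ X ≤ 3) = 0.706796

We have X ~ Poisson(λ=2.22).

(a) Moments:
E[X] = 2.2200
Var(X) = 2.2200
σ = √Var(X) = 1.4900

(b) Point probability using PMF:
P(X = 1) = 0.241112

(c) Cumulative probability using CDF:
P(X ≤ 3) = F(3) = 0.815405

(d) Range probability:
P(1 ≤ X ≤ 3) = P(X ≤ 3) - P(X ≤ 0)
                   = F(3) - F(0)
                   = 0.815405 - 0.108609
                   = 0.706796

This means approximately 70.7% of outcomes fall in the interval [1, 3].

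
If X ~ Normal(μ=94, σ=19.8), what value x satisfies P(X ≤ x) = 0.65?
101.6293

We have X ~ Normal(μ=94, σ=19.8).

We want to find x such that P(X ≤ x) = 0.65.

This is the 65th percentile, which means 65% of values fall below this point.

Using the inverse CDF (quantile function):
x = F⁻¹(0.65) = 101.6293

Verification: P(X ≤ 101.6293) = 0.65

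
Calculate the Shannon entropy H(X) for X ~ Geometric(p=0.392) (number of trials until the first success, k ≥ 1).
1.7083 nats

We have X ~ Geometric(p=0.392) (number of trials until the first success, k ≥ 1).

The Shannon entropy measures the uncertainty or information content of the distribution.

For a Geometric distribution with p=0.392 (number of trials until the first success, k ≥ 1):
H(X) = 1.7083 nats

(In bits, this would be 2.4645 bits.)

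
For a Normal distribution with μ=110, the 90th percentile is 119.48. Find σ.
σ = 7.3973

For X ~ Normal(μ, σ), the p-th percentile satisfies x = μ + z_p × σ,
where z_p = Φ⁻¹(p) is the standard normal quantile.

Step 1: z_{0.9} = Φ⁻¹(0.9) = 1.2816

Step 2: Solve for σ:
119.48 = 110 + 1.2816 × σ
σ = (119.48 - 110) / 1.2816
σ = 9.48 / 1.2816
σ = 7.3973

Verification: μ + z × σ = 110 + 1.2816 × 7.3973 = 119.48 ✓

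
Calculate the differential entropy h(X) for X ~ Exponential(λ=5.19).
-0.6467 nats

We have X ~ Exponential(λ=5.19).

The differential entropy measures the uncertainty or information content of the distribution.

For an Exponential distribution with λ=5.19:
h(X) = -0.6467 nats

(In bits, this would be -0.9330 bits.)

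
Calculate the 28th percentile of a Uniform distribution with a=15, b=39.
21.7200

We have X ~ Uniform(a=15, b=39).

We want to find x such that P(X ≤ x) = 0.28.

This is the 28th percentile, which means 28% of values fall below this point.

Using the inverse CDF (quantile function):
x = F⁻¹(0.28) = 21.7200

Verification: P(X ≤ 21.7200) = 0.28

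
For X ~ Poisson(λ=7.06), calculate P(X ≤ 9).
0.824360

We have X ~ Poisson(λ=7.06).

The CDF gives us P(X ≤ k).

Using the CDF:
P(X ≤ 9) = 0.824360

This means there's approximately a 82.4% chance that X is at most 9.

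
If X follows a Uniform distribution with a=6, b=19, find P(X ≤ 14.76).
0.673846

We have X ~ Uniform(a=6, b=19).

The CDF gives us P(X ≤ k).

Using the CDF:
P(X ≤ 14.76) = 0.673846

This means there's approximately a 67.4% chance that X is at most 14.76.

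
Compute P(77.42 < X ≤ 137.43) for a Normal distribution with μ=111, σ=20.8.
0.844860

We have X ~ Normal(μ=111, σ=20.8).

To find P(77.42 < X ≤ 137.43), we use:
P(77.42 < X ≤ 137.43) = P(X ≤ 137.43) - P(X ≤ 77.42)
                 = F(137.43) - F(77.42)
                 = 0.898078 - 0.053218
                 = 0.844860

So there's approximately a 84.5% chance that X falls in this range.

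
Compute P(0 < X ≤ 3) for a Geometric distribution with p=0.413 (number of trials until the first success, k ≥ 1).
0.797738

We have X ~ Geometric(p=0.413) (number of trials until the first success, k ≥ 1).

To find P(0 < X ≤ 3), we use:
P(0 < X ≤ 3) = P(X ≤ 3) - P(X ≤ 0)
                 = F(3) - F(0)
                 = 0.797738 - 0.000000
                 = 0.797738

So there's approximately a 79.8% chance that X falls in this range.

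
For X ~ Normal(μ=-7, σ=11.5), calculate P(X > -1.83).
0.326512

We have X ~ Normal(μ=-7, σ=11.5).

P(X > -1.83) = 1 - P(X ≤ -1.83)
                = 1 - F(-1.83)
                = 1 - 0.673488
                = 0.326512

So there's approximately a 32.7% chance that X exceeds -1.83.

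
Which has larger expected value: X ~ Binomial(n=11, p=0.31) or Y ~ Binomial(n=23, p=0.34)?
Y has larger mean (7.8200 > 3.4100)

Compute the expected value for each distribution:

X ~ Binomial(n=11, p=0.31):
E[X] = 3.4100

Y ~ Binomial(n=23, p=0.34):
E[Y] = 7.8200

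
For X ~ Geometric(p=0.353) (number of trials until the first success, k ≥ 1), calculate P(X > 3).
0.270840

We have X ~ Geometric(p=0.353) (number of trials until the first success, k ≥ 1).

P(X > 3) = 1 - P(X ≤ 3)
                = 1 - F(3)
                = 1 - 0.729160
                = 0.270840

So there's approximately a 27.1% chance that X exceeds 3.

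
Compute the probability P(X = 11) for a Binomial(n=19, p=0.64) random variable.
0.157332

We have X ~ Binomial(n=19, p=0.64).

For a Binomial distribution, the PMF gives us the probability of each outcome.

Using the PMF formula:
P(X = 11) = 0.157332

Rounded to 4 decimal places: 0.1573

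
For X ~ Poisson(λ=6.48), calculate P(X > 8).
0.206056

We have X ~ Poisson(λ=6.48).

P(X > 8) = 1 - P(X ≤ 8)
                = 1 - F(8)
                = 1 - 0.793944
                = 0.206056

So there's approximately a 20.6% chance that X exceeds 8.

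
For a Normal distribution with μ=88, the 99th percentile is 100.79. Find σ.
σ = 5.4979

For X ~ Normal(μ, σ), the p-th percentile satisfies x = μ + z_p × σ,
where z_p = Φ⁻¹(p) is the standard normal quantile.

Step 1: z_{0.99} = Φ⁻¹(0.99) = 2.3263

Step 2: Solve for σ:
100.79 = 88 + 2.3263 × σ
σ = (100.79 - 88) / 2.3263
σ = 12.79 / 2.3263
σ = 5.4979

Verification: μ + z × σ = 88 + 2.3263 × 5.4979 = 100.79 ✓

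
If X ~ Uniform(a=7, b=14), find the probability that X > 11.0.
0.428571

We have X ~ Uniform(a=7, b=14).

P(X > 11.0) = 1 - P(X ≤ 11.0)
                = 1 - F(11.0)
                = 1 - 0.571429
                = 0.428571

So there's approximately a 42.9% chance that X exceeds 11.0.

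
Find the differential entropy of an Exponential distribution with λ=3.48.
-0.2470 nats

We have X ~ Exponential(λ=3.48).

The differential entropy measures the uncertainty or information content of the distribution.

For an Exponential distribution with λ=3.48:
h(X) = -0.2470 nats

(In bits, this would be -0.3564 bits.)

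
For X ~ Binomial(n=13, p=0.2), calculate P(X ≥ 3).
0.498348

We have X ~ Binomial(n=13, p=0.2).

For discrete distributions, P(X ≥ 3) = 1 - P(X ≤ 2).

P(X ≤ 2) = 0.501652
P(X ≥ 3) = 1 - 0.501652 = 0.498348

So there's approximately a 49.8% chance that X is at least 3.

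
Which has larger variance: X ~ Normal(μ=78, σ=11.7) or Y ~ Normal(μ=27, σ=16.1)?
Y has larger variance (259.2100 > 136.8900)

Compute the variance for each distribution:

X ~ Normal(μ=78, σ=11.7):
Var(X) = 136.8900

Y ~ Normal(μ=27, σ=16.1):
Var(Y) = 259.2100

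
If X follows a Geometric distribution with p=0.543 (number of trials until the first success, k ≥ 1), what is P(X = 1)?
0.543000

We have X ~ Geometric(p=0.543) (number of trials until the first success, k ≥ 1).

For a Geometric distribution, the PMF gives us the probability of each outcome.

Using the PMF formula:
P(X = 1) = 0.543000

Rounded to 4 decimal places: 0.5430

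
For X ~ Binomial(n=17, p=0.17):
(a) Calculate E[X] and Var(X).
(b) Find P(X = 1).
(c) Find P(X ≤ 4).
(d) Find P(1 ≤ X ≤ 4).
(a) E[X] = 2.8900, Var(X) = 2.3987
(b) P(X = 1) = 0.146605
(c) P(X ≤ 4) = 0.851291
(d) P(1 ≤ X ≤ 4) = 0.809187

We have X ~ Binomial(n=17, p=0.17).

(a) Moments:
E[X] = 2.8900
Var(X) = 2.3987
σ = √Var(X) = 1.5488

(b) Point probability using PMF:
P(X = 1) = 0.146605

(c) Cumulative probability using CDF:
P(X ≤ 4) = F(4) = 0.851291

(d) Range probability:
P(1 ≤ X ≤ 4) = P(X ≤ 4) - P(X ≤ 0)
                   = F(4) - F(0)
                   = 0.851291 - 0.042104
                   = 0.809187

This means approximately 80.9% of outcomes fall in the interval [1, 4].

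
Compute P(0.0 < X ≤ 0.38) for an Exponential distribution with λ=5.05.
0.853246

We have X ~ Exponential(λ=5.05).

To find P(0.0 < X ≤ 0.38), we use:
P(0.0 < X ≤ 0.38) = P(X ≤ 0.38) - P(X ≤ 0.0)
                 = F(0.38) - F(0.0)
                 = 0.853246 - 0.000000
                 = 0.853246

So there's approximately a 85.3% chance that X falls in this range.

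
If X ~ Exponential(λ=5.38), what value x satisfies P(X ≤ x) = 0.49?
0.1252

We have X ~ Exponential(λ=5.38).

We want to find x such that P(X ≤ x) = 0.49.

This is the 49th percentile, which means 49% of values fall below this point.

Using the inverse CDF (quantile function):
x = F⁻¹(0.49) = 0.1252

Verification: P(X ≤ 0.1252) = 0.49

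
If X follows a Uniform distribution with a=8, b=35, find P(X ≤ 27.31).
0.715185

We have X ~ Uniform(a=8, b=35).

The CDF gives us P(X ≤ k).

Using the CDF:
P(X ≤ 27.31) = 0.715185

This means there's approximately a 71.5% chance that X is at most 27.31.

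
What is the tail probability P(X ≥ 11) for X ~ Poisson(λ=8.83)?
0.274054

We have X ~ Poisson(λ=8.83).

For discrete distributions, P(X ≥ 11) = 1 - P(X ≤ 10).

P(X ≤ 10) = 0.725946
P(X ≥ 11) = 1 - 0.725946 = 0.274054

So there's approximately a 27.4% chance that X is at least 11.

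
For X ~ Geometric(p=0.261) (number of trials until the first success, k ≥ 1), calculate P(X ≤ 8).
0.911048

We have X ~ Geometric(p=0.261) (number of trials until the first success, k ≥ 1).

The CDF gives us P(X ≤ k).

Using the CDF:
P(X ≤ 8) = 0.911048

This means there's approximately a 91.1% chance that X is at most 8.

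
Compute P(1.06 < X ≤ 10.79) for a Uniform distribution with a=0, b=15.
0.648667

We have X ~ Uniform(a=0, b=15).

To find P(1.06 < X ≤ 10.79), we use:
P(1.06 < X ≤ 10.79) = P(X ≤ 10.79) - P(X ≤ 1.06)
                 = F(10.79) - F(1.06)
                 = 0.719333 - 0.070667
                 = 0.648667

So there's approximately a 64.9% chance that X falls in this range.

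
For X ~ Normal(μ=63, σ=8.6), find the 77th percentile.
69.3541

We have X ~ Normal(μ=63, σ=8.6).

We want to find x such that P(X ≤ x) = 0.77.

This is the 77th percentile, which means 77% of values fall below this point.

Using the inverse CDF (quantile function):
x = F⁻¹(0.77) = 69.3541

Verification: P(X ≤ 69.3541) = 0.77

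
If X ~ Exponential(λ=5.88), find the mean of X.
0.1701

We have X ~ Exponential(λ=5.88).

For an Exponential distribution with λ=5.88:
E[X] = 0.1701

This is the expected (average) value of X.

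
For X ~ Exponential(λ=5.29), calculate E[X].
0.1890

We have X ~ Exponential(λ=5.29).

For an Exponential distribution with λ=5.29:
E[X] = 0.1890

This is the expected (average) value of X.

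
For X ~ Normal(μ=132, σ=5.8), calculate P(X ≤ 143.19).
0.973154

We have X ~ Normal(μ=132, σ=5.8).

The CDF gives us P(X ≤ k).

Using the CDF:
P(X ≤ 143.19) = 0.973154

This means there's approximately a 97.3% chance that X is at most 143.19.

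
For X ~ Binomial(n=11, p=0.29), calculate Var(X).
2.2649

We have X ~ Binomial(n=11, p=0.29).

For a Binomial distribution with n=11, p=0.29:
Var(X) = 2.2649

The variance measures the spread of the distribution around the mean.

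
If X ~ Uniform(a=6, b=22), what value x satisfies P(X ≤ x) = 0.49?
13.8400

We have X ~ Uniform(a=6, b=22).

We want to find x such that P(X ≤ x) = 0.49.

This is the 49th percentile, which means 49% of values fall below this point.

Using the inverse CDF (quantile function):
x = F⁻¹(0.49) = 13.8400

Verification: P(X ≤ 13.8400) = 0.49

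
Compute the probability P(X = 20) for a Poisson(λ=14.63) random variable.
0.036731

We have X ~ Poisson(λ=14.63).

For a Poisson distribution, the PMF gives us the probability of each outcome.

Using the PMF formula:
P(X = 20) = 0.036731

Rounded to 4 decimal places: 0.0367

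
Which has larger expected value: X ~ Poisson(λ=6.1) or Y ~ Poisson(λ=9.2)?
Y has larger mean (9.2000 > 6.1000)

Compute the expected value for each distribution:

X ~ Poisson(λ=6.1):
E[X] = 6.1000

Y ~ Poisson(λ=9.2):
E[Y] = 9.2000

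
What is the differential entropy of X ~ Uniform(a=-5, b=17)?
3.0910 nats

We have X ~ Uniform(a=-5, b=17).

The differential entropy measures the uncertainty or information content of the distribution.

For a Uniform distribution with a=-5, b=17:
h(X) = 3.0910 nats

(In bits, this would be 4.4594 bits.)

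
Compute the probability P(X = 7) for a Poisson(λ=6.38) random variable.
0.144716

We have X ~ Poisson(λ=6.38).

For a Poisson distribution, the PMF gives us the probability of each outcome.

Using the PMF formula:
P(X = 7) = 0.144716

Rounded to 4 decimal places: 0.1447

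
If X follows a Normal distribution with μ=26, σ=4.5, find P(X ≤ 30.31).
0.830913

We have X ~ Normal(μ=26, σ=4.5).

The CDF gives us P(X ≤ k).

Using the CDF:
P(X ≤ 30.31) = 0.830913

This means there's approximately a 83.1% chance that X is at most 30.31.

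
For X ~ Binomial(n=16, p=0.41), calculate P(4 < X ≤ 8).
0.690932

We have X ~ Binomial(n=16, p=0.41).

To find P(4 < X ≤ 8), we use:
P(4 < X ≤ 8) = P(X ≤ 8) - P(X ≤ 4)
                 = F(8) - F(4)
                 = 0.838055 - 0.147123
                 = 0.690932

So there's approximately a 69.1% chance that X falls in this range.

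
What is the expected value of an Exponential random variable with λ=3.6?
0.2778

We have X ~ Exponential(λ=3.6).

For an Exponential distribution with λ=3.6:
E[X] = 0.2778

This is the expected (average) value of X.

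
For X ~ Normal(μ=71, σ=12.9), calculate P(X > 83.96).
0.157532

We have X ~ Normal(μ=71, σ=12.9).

P(X > 83.96) = 1 - P(X ≤ 83.96)
                = 1 - F(83.96)
                = 1 - 0.842468
                = 0.157532

So there's approximately a 15.8% chance that X exceeds 83.96.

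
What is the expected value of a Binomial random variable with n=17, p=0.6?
10.2000

We have X ~ Binomial(n=17, p=0.6).

For a Binomial distribution with n=17, p=0.6:
E[X] = 10.2000

This is the expected (average) value of X.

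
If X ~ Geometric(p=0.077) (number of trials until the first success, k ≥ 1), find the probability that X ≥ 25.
0.146164

We have X ~ Geometric(p=0.077) (number of trials until the first success, k ≥ 1).

For discrete distributions, P(X ≥ 25) = 1 - P(X ≤ 24).

P(X ≤ 24) = 0.853836
P(X ≥ 25) = 1 - 0.853836 = 0.146164

So there's approximately a 14.6% chance that X is at least 25.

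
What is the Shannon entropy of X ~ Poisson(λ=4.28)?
2.1226 nats

We have X ~ Poisson(λ=4.28).

The Shannon entropy measures the uncertainty or information content of the distribution.

For a Poisson distribution with λ=4.28:
H(X) = 2.1226 nats

(In bits, this would be 3.0622 bits.)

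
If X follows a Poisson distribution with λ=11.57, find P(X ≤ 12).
0.625015

We have X ~ Poisson(λ=11.57).

The CDF gives us P(X ≤ k).

Using the CDF:
P(X ≤ 12) = 0.625015

This means there's approximately a 62.5% chance that X is at most 12.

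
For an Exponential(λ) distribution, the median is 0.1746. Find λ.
λ = 3.9699

For X ~ Exponential(λ), the CDF is F(x) = 1 - e^(-λx).
The median m satisfies F(m) = 0.5:
1 - e^(-λm) = 0.5
e^(-λm) = 0.5
λm = ln(2)
m = ln(2) / λ

Given m = 0.1746:
λ = ln(2) / 0.1746 = 0.693147 / 0.1746 = 3.9699

Verification: ln(2) / 3.9699 = 0.1746 ✓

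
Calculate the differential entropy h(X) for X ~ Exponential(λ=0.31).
2.1712 nats

We have X ~ Exponential(λ=0.31).

The differential entropy measures the uncertainty or information content of the distribution.

For an Exponential distribution with λ=0.31:
h(X) = 2.1712 nats

(In bits, this would be 3.1324 bits.)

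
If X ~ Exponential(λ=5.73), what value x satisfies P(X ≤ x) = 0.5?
0.1210

We have X ~ Exponential(λ=5.73).

We want to find x such that P(X ≤ x) = 0.5.

This is the 50th percentile, which means 50% of values fall below this point.

Using the inverse CDF (quantile function):
x = F⁻¹(0.5) = 0.1210

Verification: P(X ≤ 0.1210) = 0.5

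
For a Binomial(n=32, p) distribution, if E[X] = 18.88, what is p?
p = 0.59

For a Binomial(n, p) distribution:
E[X] = n × p

Given n = 32 and E[X] = 18.88:
18.88 = 32 × p
p = 18.88 / 32 = 0.59

Verification: Binomial(32, 0.59) has E[X] = 18.88 ✓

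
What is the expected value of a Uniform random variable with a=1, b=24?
12.5000

We have X ~ Uniform(a=1, b=24).

For a Uniform distribution with a=1, b=24:
E[X] = 12.5000

This is the expected (average) value of X.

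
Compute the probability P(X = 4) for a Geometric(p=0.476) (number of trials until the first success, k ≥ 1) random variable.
0.068486

We have X ~ Geometric(p=0.476) (number of trials until the first success, k ≥ 1).

For a Geometric distribution, the PMF gives us the probability of each outcome.

Using the PMF formula:
P(X = 4) = 0.068486

Rounded to 4 decimal places: 0.0685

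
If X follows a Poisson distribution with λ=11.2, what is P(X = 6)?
0.037487

We have X ~ Poisson(λ=11.2).

For a Poisson distribution, the PMF gives us the probability of each outcome.

Using the PMF formula:
P(X = 6) = 0.037487

Rounded to 4 decimal places: 0.0375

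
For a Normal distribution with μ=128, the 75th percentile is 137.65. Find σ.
σ = 14.3071

For X ~ Normal(μ, σ), the p-th percentile satisfies x = μ + z_p × σ,
where z_p = Φ⁻¹(p) is the standard normal quantile.

Step 1: z_{0.75} = Φ⁻¹(0.75) = 0.6745

Step 2: Solve for σ:
137.65 = 128 + 0.6745 × σ
σ = (137.65 - 128) / 0.6745
σ = 9.65 / 0.6745
σ = 14.3071

Verification: μ + z × σ = 128 + 0.6745 × 14.3071 = 137.65 ✓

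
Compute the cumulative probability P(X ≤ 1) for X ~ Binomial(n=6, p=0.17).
0.728723

We have X ~ Binomial(n=6, p=0.17).

The CDF gives us P(X ≤ k).

Using the CDF:
P(X ≤ 1) = 0.728723

This means there's approximately a 72.9% chance that X is at most 1.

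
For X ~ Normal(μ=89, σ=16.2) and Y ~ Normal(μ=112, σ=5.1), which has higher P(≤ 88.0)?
X has higher probability (P(X ≤ 88.0) = 0.4754 > P(Y ≤ 88.0) = 0.0000)

Compute P(≤ 88.0) for each distribution:

X ~ Normal(μ=89, σ=16.2):
P(X ≤ 88.0) = 0.4754

Y ~ Normal(μ=112, σ=5.1):
P(Y ≤ 88.0) = 0.0000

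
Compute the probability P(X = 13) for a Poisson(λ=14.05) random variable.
0.105603

We have X ~ Poisson(λ=14.05).

For a Poisson distribution, the PMF gives us the probability of each outcome.

Using the PMF formula:
P(X = 13) = 0.105603

Rounded to 4 decimal places: 0.1056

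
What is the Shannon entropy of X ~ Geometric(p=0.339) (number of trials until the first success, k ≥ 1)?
1.8890 nats

We have X ~ Geometric(p=0.339) (number of trials until the first success, k ≥ 1).

The Shannon entropy measures the uncertainty or information content of the distribution.

For a Geometric distribution with p=0.339 (number of trials until the first success, k ≥ 1):
H(X) = 1.8890 nats

(In bits, this would be 2.7252 bits.)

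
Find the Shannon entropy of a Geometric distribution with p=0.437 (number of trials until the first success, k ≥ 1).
1.5679 nats

We have X ~ Geometric(p=0.437) (number of trials until the first success, k ≥ 1).

The Shannon entropy measures the uncertainty or information content of the distribution.

For a Geometric distribution with p=0.437 (number of trials until the first success, k ≥ 1):
H(X) = 1.5679 nats

(In bits, this would be 2.2621 bits.)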